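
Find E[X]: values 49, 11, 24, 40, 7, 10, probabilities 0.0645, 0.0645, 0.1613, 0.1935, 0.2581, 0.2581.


E[X] = 49*0.0645 + 11*0.0645 + 24*0.1613 + 40*0.1935 + 7*0.2581 + 10*0.2581
= 3.1605 + 0.7095 + 3.8712 + 7.7400 + 1.8067 + 2.5810
= 19.8689

E[X] = 19.8689


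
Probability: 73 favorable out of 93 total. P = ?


P = 73/93 = 0.7849

P = 0.7849


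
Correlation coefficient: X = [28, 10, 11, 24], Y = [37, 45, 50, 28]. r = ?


Mean X = 18.2500, Mean Y = 40.0000
SD X = 7.885905, SD Y = 8.336666
Cov = -53.000000
r = -53.000000/(7.885905*8.336666) = -0.8062

r = -0.8062


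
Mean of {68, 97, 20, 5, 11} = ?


Sum = 68 + 97 + 20 + 5 + 11 = 201
n = 5
Mean = 201/5 = 40.2000

Mean = 40.2000


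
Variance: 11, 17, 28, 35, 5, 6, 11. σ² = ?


Mean = 16.1429
Squared deviations: 26.4490, 0.7347, 140.5918, 355.5918, 124.1633, 102.8776, 26.4490
Sum = 776.8571
Variance = 776.8571/7 = 110.9796

Variance = 110.9796


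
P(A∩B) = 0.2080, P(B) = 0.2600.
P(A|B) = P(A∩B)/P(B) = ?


P(A|B) = 0.2080/0.2600 = 0.8000

P(A|B) = 0.8000


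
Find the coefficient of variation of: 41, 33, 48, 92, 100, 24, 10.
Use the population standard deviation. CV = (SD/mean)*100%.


Mean = 49.7143
SD = 31.4266
CV = (31.4266/49.7143)*100 = 63.2145%

CV = 63.2145%


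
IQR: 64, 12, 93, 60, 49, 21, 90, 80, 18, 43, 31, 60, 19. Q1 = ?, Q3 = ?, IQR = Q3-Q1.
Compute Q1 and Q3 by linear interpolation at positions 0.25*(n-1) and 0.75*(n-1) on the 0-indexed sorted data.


Sorted: 12, 18, 19, 21, 31, 43, 49, 60, 60, 64, 80, 90, 93
Q1 (25th %ile) = 21.0000
Q3 (75th %ile) = 64.0000
IQR = 64.0000 - 21.0000 = 43.0000

IQR = 43.0000


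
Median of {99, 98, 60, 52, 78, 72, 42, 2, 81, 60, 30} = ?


Sorted: 2, 30, 42, 52, 60, 60, 72, 78, 81, 98, 99
n = 11 (odd)
Middle value = 60

Median = 60


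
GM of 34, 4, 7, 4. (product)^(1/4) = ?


Product = 34 × 4 × 7 × 4 = 3808
GM = 3808^(1/4) = 7.8555

GM = 7.8555


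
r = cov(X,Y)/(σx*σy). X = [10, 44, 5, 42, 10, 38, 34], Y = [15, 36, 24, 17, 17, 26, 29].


Mean X = 26.1429, Mean Y = 23.4286
SD X = 15.770031, SD Y = 7.068181
Cov = 60.653061
r = 60.653061/(15.770031*7.068181) = 0.5441

r = 0.5441


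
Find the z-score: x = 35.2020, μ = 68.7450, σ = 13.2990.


z = (35.2020 - 68.7450)/13.2990
= -33.5430/13.2990
= -2.5222

z = -2.5222


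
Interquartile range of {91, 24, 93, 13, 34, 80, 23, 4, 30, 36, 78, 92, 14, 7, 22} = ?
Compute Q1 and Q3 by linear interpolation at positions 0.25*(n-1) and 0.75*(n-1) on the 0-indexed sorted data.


Sorted: 4, 7, 13, 14, 22, 23, 24, 30, 34, 36, 78, 80, 91, 92, 93
Q1 (25th %ile) = 18.0000
Q3 (75th %ile) = 79.0000
IQR = 79.0000 - 18.0000 = 61.0000

IQR = 61.0000


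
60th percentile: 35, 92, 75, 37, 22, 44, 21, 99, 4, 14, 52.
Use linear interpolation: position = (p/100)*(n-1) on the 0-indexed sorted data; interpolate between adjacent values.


Sorted: 4, 14, 21, 22, 35, 37, 44, 52, 75, 92, 99
n = 11
Index = 60/100 * 10 = 6.0000
Lower = data[6] = 44, Upper = data[7] = 52
P60 = 44 + 0*(8) = 44.0000

P60 = 44.0000


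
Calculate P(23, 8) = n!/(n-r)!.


P(23,8) = 23!/15!
= 25852016738884976640000/1307674368000
= 19769460480

P(23,8) = 19769460480


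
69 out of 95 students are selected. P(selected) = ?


P = 69/95 = 0.7263

P = 0.7263


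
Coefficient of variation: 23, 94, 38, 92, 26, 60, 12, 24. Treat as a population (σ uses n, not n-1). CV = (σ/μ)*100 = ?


Mean = 46.1250
SD = 30.1017
CV = (30.1017/46.1250)*100 = 65.2610%

CV = 65.2610%


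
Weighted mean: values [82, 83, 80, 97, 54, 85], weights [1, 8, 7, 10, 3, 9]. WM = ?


Numerator = 82*1 + 83*8 + 80*7 + 97*10 + 54*3 + 85*9 = 3203
Denominator = 1 + 8 + 7 + 10 + 3 + 9 = 38
WM = 3203/38 = 84.2895

WM = 84.2895


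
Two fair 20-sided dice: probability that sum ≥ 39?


Total outcomes = 20×20 = 400
Favorable (sum ≥ 39): 3
P = 3/400 = 0.0075

P = 0.0075


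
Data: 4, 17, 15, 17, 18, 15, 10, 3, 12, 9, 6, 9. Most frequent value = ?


Frequencies: 3:1, 4:1, 6:1, 9:2, 10:1, 12:1, 15:2, 17:2, 18:1
Max frequency = 2
Mode = 9, 15, 17

Mode = 9, 15, 17


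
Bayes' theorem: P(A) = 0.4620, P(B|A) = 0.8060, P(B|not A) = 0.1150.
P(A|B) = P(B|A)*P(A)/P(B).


P(B) = P(B|A)*P(A) + P(B|A')*P(A')
= 0.8060*0.4620 + 0.1150*0.5380
= 0.372372 + 0.061870 = 0.434242
P(A|B) = 0.372372/0.434242 = 0.8575

P(A|B) = 0.8575


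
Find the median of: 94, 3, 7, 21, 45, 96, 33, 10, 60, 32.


Sorted: 3, 7, 10, 21, 32, 33, 45, 60, 94, 96
n = 10 (even)
Middle values: 32 and 33
Median = (32+33)/2 = 32.5000

Median = 32.5000


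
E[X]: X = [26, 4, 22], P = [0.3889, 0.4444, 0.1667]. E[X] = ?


E[X] = 26*0.3889 + 4*0.4444 + 22*0.1667
= 10.1114 + 1.7776 + 3.6674
= 15.5564

E[X] = 15.5564


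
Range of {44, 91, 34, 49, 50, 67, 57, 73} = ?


Max = 91, Min = 34
Range = 91 - 34 = 57

Range = 57


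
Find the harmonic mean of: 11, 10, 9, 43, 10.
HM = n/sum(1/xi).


Sum of reciprocals = 1/11 + 1/10 + 1/9 + 1/43 + 1/10 = 0.425276
HM = 5/0.425276 = 11.7571

HM = 11.7571


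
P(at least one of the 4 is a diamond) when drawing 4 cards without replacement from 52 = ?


P(at least one) = 1 - P(none)
P(none) = (39/52) × (38/51) × (37/50) × (36/49) = 0.303818
P(at least one) = 1 - 0.303818 = 0.6962

P = 0.6962


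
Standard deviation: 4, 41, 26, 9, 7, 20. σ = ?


Mean = 17.8333
Variance = 165.8056
SD = sqrt(165.8056) = 12.8766

SD = 12.8766


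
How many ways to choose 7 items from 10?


C(10,7) = 10!/(7! × 3!)
= 3628800/(5040 × 6)
= 120

C(10,7) = 120


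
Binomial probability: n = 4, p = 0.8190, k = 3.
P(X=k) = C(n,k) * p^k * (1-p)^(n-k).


C(4,3) = 4
p^3 = 0.549353
(1-p)^1 = 0.181000
P = 4 * 0.549353 * 0.181000 = 0.3977

P(X=3) = 0.3977


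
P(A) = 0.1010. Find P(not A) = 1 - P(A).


P(not A) = 1 - 0.1010 = 0.8990

P(not A) = 0.8990


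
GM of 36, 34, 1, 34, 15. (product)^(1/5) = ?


Product = 36 × 34 × 1 × 34 × 15 = 624240
GM = 624240^(1/5) = 14.4235

GM = 14.4235


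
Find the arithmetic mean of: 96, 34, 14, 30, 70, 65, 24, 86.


Sum = 96 + 34 + 14 + 30 + 70 + 65 + 24 + 86 = 419
n = 8
Mean = 419/8 = 52.3750

Mean = 52.3750


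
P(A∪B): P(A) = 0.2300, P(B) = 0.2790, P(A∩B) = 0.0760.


P(A∪B) = 0.2300 + 0.2790 - 0.0760
= 0.5090 - 0.0760
= 0.4330

P(A∪B) = 0.4330


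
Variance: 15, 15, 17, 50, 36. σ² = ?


Mean = 26.6000
Squared deviations: 134.5600, 134.5600, 92.1600, 547.5600, 88.3600
Sum = 997.2000
Variance = 997.2000/5 = 199.4400

Variance = 199.4400


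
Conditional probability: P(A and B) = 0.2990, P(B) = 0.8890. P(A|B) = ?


P(A|B) = 0.2990/0.8890 = 0.3363

P(A|B) = 0.3363


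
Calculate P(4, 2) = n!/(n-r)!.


P(4,2) = 4!/2!
= 24/2
= 12

P(4,2) = 12


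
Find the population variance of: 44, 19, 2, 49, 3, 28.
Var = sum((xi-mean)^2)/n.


Mean = 24.1667
Squared deviations: 393.3611, 26.6944, 491.3611, 616.6944, 448.0278, 14.6944
Sum = 1990.8333
Variance = 1990.8333/6 = 331.8056

Variance = 331.8056


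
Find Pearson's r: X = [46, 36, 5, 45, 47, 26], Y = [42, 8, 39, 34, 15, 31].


Mean X = 34.1667, Mean Y = 28.1667
SD X = 14.960132, SD Y = 12.455476
Cov = -53.027778
r = -53.027778/(14.960132*12.455476) = -0.2846

r = -0.2846


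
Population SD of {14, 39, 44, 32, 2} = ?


Mean = 26.2000
Variance = 249.7600
SD = sqrt(249.7600) = 15.8038

SD = 15.8038


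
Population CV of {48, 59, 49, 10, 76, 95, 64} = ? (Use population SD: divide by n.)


Mean = 57.2857
SD = 24.5282
CV = (24.5282/57.2857)*100 = 42.8173%

CV = 42.8173%


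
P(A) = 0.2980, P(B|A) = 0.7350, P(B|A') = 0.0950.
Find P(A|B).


P(B) = P(B|A)*P(A) + P(B|A')*P(A')
= 0.7350*0.2980 + 0.0950*0.7020
= 0.219030 + 0.066690 = 0.285720
P(A|B) = 0.219030/0.285720 = 0.7666

P(A|B) = 0.7666


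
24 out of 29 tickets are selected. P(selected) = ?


P = 24/29 = 0.8276

P = 0.8276


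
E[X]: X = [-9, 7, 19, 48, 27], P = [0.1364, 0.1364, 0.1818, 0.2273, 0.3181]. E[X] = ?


E[X] = -9*0.1364 + 7*0.1364 + 19*0.1818 + 48*0.2273 + 27*0.3181
= -1.2276 + 0.9548 + 3.4542 + 10.9104 + 8.5887
= 22.6805

E[X] = 22.6805


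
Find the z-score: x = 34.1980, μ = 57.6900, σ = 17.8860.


z = (34.1980 - 57.6900)/17.8860
= -23.4920/17.8860
= -1.3134

z = -1.3134


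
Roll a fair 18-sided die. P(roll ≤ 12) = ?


Favorable outcomes (roll ≤ 12): 12
Total outcomes = 18
P = 12/18 = 0.6667

P = 0.6667


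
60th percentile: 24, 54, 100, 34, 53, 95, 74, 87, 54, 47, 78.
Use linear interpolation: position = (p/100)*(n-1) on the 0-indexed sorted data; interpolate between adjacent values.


Sorted: 24, 34, 47, 53, 54, 54, 74, 78, 87, 95, 100
n = 11
Index = 60/100 * 10 = 6.0000
Lower = data[6] = 74, Upper = data[7] = 78
P60 = 74 + 0*(4) = 74.0000

P60 = 74.0000


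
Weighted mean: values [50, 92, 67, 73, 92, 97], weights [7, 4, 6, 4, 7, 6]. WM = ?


Numerator = 50*7 + 92*4 + 67*6 + 73*4 + 92*7 + 97*6 = 2638
Denominator = 7 + 4 + 6 + 4 + 7 + 6 = 34
WM = 2638/34 = 77.5882

WM = 77.5882


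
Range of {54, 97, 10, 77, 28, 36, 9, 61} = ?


Max = 97, Min = 9
Range = 97 - 9 = 88

Range = 88


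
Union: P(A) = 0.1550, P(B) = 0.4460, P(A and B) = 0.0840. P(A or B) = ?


P(A∪B) = 0.1550 + 0.4460 - 0.0840
= 0.6010 - 0.0840
= 0.5170

P(A∪B) = 0.5170


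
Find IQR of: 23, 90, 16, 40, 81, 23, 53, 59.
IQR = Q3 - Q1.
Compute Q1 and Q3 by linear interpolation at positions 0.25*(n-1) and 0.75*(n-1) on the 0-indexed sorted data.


Sorted: 16, 23, 23, 40, 53, 59, 81, 90
Q1 (25th %ile) = 23.0000
Q3 (75th %ile) = 64.5000
IQR = 64.5000 - 23.0000 = 41.5000

IQR = 41.5000


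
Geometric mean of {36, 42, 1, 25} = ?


Product = 36 × 42 × 1 × 25 = 37800
GM = 37800^(1/4) = 13.9435

GM = 13.9435


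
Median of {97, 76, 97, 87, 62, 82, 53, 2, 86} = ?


Sorted: 2, 53, 62, 76, 82, 86, 87, 97, 97
n = 9 (odd)
Middle value = 82

Median = 82


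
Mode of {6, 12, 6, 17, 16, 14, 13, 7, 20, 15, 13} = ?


Frequencies: 6:2, 7:1, 12:1, 13:2, 14:1, 15:1, 16:1, 17:1, 20:1
Max frequency = 2
Mode = 6, 13

Mode = 6, 13


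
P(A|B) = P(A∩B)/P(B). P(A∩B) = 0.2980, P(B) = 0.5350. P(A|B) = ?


P(A|B) = 0.2980/0.5350 = 0.5570

P(A|B) = 0.5570


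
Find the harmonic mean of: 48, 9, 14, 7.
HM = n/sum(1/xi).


Sum of reciprocals = 1/48 + 1/9 + 1/14 + 1/7 = 0.346230
HM = 4/0.346230 = 11.5530

HM = 11.5530


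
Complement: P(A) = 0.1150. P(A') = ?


P(not A) = 1 - 0.1150 = 0.8850

P(not A) = 0.8850


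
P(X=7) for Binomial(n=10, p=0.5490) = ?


C(10,7) = 120
p^7 = 0.015032
(1-p)^3 = 0.091734
P = 120 * 0.015032 * 0.091734 = 0.1655

P(X=7) = 0.1655


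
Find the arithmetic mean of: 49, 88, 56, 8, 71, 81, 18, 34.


Sum = 49 + 88 + 56 + 8 + 71 + 81 + 18 + 34 = 405
n = 8
Mean = 405/8 = 50.6250

Mean = 50.6250


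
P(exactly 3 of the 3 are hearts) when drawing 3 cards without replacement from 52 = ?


Hypergeometric: P(X=3) = C(13,3)·C(39,0) / C(52,3)
= 286 × 1 / 22100
= 286/22100 = 0.0129

P = 0.0129


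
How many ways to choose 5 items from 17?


C(17,5) = 17!/(5! × 12!)
= 355687428096000/(120 × 479001600)
= 6188

C(17,5) = 6188


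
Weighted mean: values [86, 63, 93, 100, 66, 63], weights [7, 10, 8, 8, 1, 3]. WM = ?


Numerator = 86*7 + 63*10 + 93*8 + 100*8 + 66*1 + 63*3 = 3031
Denominator = 7 + 10 + 8 + 8 + 1 + 3 = 37
WM = 3031/37 = 81.9189

WM = 81.9189


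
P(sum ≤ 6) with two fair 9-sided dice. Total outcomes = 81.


Total outcomes = 9×9 = 81
Favorable (sum ≤ 6): 15
P = 15/81 = 0.1852

P = 0.1852


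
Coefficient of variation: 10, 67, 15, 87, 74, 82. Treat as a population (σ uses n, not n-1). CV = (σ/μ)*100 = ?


Mean = 55.8333
SD = 31.3018
CV = (31.3018/55.8333)*100 = 56.0630%

CV = 56.0630%


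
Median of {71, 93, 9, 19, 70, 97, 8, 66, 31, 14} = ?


Sorted: 8, 9, 14, 19, 31, 66, 70, 71, 93, 97
n = 10 (even)
Middle values: 31 and 66
Median = (31+66)/2 = 48.5000

Median = 48.5000


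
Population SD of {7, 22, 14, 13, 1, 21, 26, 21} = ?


Mean = 15.6250
Variance = 62.9844
SD = sqrt(62.9844) = 7.9363

SD = 7.9363


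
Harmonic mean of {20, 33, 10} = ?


Sum of reciprocals = 1/20 + 1/33 + 1/10 = 0.180303
HM = 3/0.180303 = 16.6387

HM = 16.6387


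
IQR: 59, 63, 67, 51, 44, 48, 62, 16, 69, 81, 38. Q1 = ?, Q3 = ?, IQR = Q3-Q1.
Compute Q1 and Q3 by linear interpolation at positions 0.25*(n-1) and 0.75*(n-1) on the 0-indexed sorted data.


Sorted: 16, 38, 44, 48, 51, 59, 62, 63, 67, 69, 81
Q1 (25th %ile) = 46.0000
Q3 (75th %ile) = 65.0000
IQR = 65.0000 - 46.0000 = 19.0000

IQR = 19.0000


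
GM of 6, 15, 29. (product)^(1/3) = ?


Product = 6 × 15 × 29 = 2610
GM = 2610^(1/3) = 13.7683

GM = 13.7683


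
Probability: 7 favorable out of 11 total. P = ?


P = 7/11 = 0.6364

P = 0.6364


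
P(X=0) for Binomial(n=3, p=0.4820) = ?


C(3,0) = 1
p^0 = 1.000000
(1-p)^3 = 0.138992
P = 1 * 1.000000 * 0.138992 = 0.1390

P(X=0) = 0.1390


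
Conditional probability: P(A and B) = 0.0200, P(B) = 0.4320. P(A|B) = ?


P(A|B) = 0.0200/0.4320 = 0.0463

P(A|B) = 0.0463


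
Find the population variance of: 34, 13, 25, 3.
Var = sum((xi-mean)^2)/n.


Mean = 18.7500
Squared deviations: 232.5625, 33.0625, 39.0625, 248.0625
Sum = 552.7500
Variance = 552.7500/4 = 138.1875

Variance = 138.1875


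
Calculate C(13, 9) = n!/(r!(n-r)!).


C(13,9) = 13!/(9! × 4!)
= 6227020800/(362880 × 24)
= 715

C(13,9) = 715


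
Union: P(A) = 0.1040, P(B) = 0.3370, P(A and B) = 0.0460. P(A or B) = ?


P(A∪B) = 0.1040 + 0.3370 - 0.0460
= 0.4410 - 0.0460
= 0.3950

P(A∪B) = 0.3950


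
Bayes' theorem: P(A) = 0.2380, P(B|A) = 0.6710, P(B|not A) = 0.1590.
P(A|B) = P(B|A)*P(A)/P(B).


P(B) = P(B|A)*P(A) + P(B|A')*P(A')
= 0.6710*0.2380 + 0.1590*0.7620
= 0.159698 + 0.121158 = 0.280856
P(A|B) = 0.159698/0.280856 = 0.5686

P(A|B) = 0.5686


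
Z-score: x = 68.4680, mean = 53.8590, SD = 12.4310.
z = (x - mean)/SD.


z = (68.4680 - 53.8590)/12.4310
= 14.6090/12.4310
= 1.1752

z = 1.1752


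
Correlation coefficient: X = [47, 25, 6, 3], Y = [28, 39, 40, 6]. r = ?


Mean X = 20.2500, Mean Y = 28.2500
SD X = 17.597940, SD Y = 13.681648
Cov = 65.187500
r = 65.187500/(17.597940*13.681648) = 0.2707

r = 0.2707


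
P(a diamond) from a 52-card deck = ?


13 diamonds in 52 cards
P = 13/52 = 0.2500

P = 0.2500


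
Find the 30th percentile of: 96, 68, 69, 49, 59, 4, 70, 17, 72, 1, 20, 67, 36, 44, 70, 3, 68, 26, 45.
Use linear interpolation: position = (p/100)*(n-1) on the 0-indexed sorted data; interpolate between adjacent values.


Sorted: 1, 3, 4, 17, 20, 26, 36, 44, 45, 49, 59, 67, 68, 68, 69, 70, 70, 72, 96
n = 19
Index = 30/100 * 18 = 5.4000
Lower = data[5] = 26, Upper = data[6] = 36
P30 = 26 + 0.4000*(10) = 30.0000

P30 = 30.0000


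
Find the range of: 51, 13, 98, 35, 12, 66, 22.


Max = 98, Min = 12
Range = 98 - 12 = 86

Range = 86


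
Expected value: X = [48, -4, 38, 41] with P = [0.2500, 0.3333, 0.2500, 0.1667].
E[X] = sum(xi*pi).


E[X] = 48*0.2500 - 4*0.3333 + 38*0.2500 + 41*0.1667
= 12.0000 - 1.3332 + 9.5000 + 6.8347
= 27.0015

E[X] = 27.0015


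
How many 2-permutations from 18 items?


P(18,2) = 18!/16!
= 6402373705728000/20922789888000
= 306

P(18,2) = 306


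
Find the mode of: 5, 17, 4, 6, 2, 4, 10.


Frequencies: 2:1, 4:2, 5:1, 6:1, 10:1, 17:1
Max frequency = 2
Mode = 4

Mode = 4


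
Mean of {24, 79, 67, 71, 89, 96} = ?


Sum = 24 + 79 + 67 + 71 + 89 + 96 = 426
n = 6
Mean = 426/6 = 71.0000

Mean = 71.0000


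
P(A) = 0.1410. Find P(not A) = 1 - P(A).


P(not A) = 1 - 0.1410 = 0.8590

P(not A) = 0.8590


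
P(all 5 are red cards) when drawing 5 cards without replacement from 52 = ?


P(all red cards) = (26/52) × (25/51) × (24/50) × (23/49) × (22/48)
= 0.0253

P = 0.0253


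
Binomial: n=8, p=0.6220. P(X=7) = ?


C(8,7) = 8
p^7 = 0.036019
(1-p)^1 = 0.378000
P = 8 * 0.036019 * 0.378000 = 0.1089

P(X=7) = 0.1089


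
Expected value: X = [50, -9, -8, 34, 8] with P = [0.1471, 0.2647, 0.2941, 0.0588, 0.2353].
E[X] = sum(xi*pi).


E[X] = 50*0.1471 - 9*0.2647 - 8*0.2941 + 34*0.0588 + 8*0.2353
= 7.3550 - 2.3823 - 2.3528 + 1.9992 + 1.8824
= 6.5015

E[X] = 6.5015


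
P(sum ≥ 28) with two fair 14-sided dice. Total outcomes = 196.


Total outcomes = 14×14 = 196
Favorable (sum ≥ 28): 1
P = 1/196 = 0.0051

P = 0.0051


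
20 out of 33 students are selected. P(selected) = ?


P = 20/33 = 0.6061

P = 0.6061


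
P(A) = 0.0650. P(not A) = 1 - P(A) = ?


P(not A) = 1 - 0.0650 = 0.9350

P(not A) = 0.9350


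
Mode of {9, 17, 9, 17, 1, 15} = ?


Frequencies: 1:1, 9:2, 15:1, 17:2
Max frequency = 2
Mode = 9, 17

Mode = 9, 17


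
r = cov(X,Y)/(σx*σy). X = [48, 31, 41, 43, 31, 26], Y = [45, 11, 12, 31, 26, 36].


Mean X = 36.6667, Mean Y = 26.8333
SD X = 7.803133, SD Y = 12.266712
Cov = 27.444444
r = 27.444444/(7.803133*12.266712) = 0.2867

r = 0.2867


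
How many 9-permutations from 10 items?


P(10,9) = 10!/1!
= 3628800/1
= 3628800

P(10,9) = 3628800


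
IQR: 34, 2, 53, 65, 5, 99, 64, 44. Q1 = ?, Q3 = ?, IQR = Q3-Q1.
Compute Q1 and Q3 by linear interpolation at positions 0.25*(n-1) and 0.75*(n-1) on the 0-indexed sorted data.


Sorted: 2, 5, 34, 44, 53, 64, 65, 99
Q1 (25th %ile) = 26.7500
Q3 (75th %ile) = 64.2500
IQR = 64.2500 - 26.7500 = 37.5000

IQR = 37.5000


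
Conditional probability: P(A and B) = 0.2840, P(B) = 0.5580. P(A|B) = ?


P(A|B) = 0.2840/0.5580 = 0.5090

P(A|B) = 0.5090


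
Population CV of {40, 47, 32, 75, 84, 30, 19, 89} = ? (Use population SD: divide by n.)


Mean = 52.0000
SD = 25.1595
CV = (25.1595/52.0000)*100 = 48.3836%

CV = 48.3836%


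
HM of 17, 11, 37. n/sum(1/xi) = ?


Sum of reciprocals = 1/17 + 1/11 + 1/37 = 0.176760
HM = 3/0.176760 = 16.9722

HM = 16.9722


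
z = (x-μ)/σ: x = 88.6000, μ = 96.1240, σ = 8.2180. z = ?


z = (88.6000 - 96.1240)/8.2180
= -7.5240/8.2180
= -0.9156

z = -0.9156


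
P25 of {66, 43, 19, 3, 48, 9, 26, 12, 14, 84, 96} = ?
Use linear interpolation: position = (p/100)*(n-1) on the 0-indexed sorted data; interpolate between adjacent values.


Sorted: 3, 9, 12, 14, 19, 26, 43, 48, 66, 84, 96
n = 11
Index = 25/100 * 10 = 2.5000
Lower = data[2] = 12, Upper = data[3] = 14
P25 = 12 + 0.5000*(2) = 13.0000

P25 = 13.0000


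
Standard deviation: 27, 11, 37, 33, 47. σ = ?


Mean = 31.0000
Variance = 142.4000
SD = sqrt(142.4000) = 11.9331

SD = 11.9331


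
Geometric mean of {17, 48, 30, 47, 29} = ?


Product = 17 × 48 × 30 × 47 × 29 = 33366240
GM = 33366240^(1/5) = 31.9640

GM = 31.9640


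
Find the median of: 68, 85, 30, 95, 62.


Sorted: 30, 62, 68, 85, 95
n = 5 (odd)
Middle value = 68

Median = 68


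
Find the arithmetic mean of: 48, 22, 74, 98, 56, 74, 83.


Sum = 48 + 22 + 74 + 98 + 56 + 74 + 83 = 455
n = 7
Mean = 455/7 = 65.0000

Mean = 65.0000


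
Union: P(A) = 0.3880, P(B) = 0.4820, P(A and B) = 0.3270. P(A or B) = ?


P(A∪B) = 0.3880 + 0.4820 - 0.3270
= 0.8700 - 0.3270
= 0.5430

P(A∪B) = 0.5430


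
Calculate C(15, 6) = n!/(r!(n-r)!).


C(15,6) = 15!/(6! × 9!)
= 1307674368000/(720 × 362880)
= 5005

C(15,6) = 5005


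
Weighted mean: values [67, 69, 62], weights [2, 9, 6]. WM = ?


Numerator = 67*2 + 69*9 + 62*6 = 1127
Denominator = 2 + 9 + 6 = 17
WM = 1127/17 = 66.2941

WM = 66.2941


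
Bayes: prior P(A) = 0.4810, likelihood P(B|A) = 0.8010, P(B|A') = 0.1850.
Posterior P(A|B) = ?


P(B) = P(B|A)*P(A) + P(B|A')*P(A')
= 0.8010*0.4810 + 0.1850*0.5190
= 0.385281 + 0.096015 = 0.481296
P(A|B) = 0.385281/0.481296 = 0.8005

P(A|B) = 0.8005


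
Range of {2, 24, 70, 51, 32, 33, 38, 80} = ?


Max = 80, Min = 2
Range = 80 - 2 = 78

Range = 78


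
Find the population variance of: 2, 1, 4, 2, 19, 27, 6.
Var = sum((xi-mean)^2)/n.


Mean = 8.7143
Squared deviations: 45.0816, 59.5102, 22.2245, 45.0816, 105.7959, 334.3673, 7.3673
Sum = 619.4286
Variance = 619.4286/7 = 88.4898

Variance = 88.4898


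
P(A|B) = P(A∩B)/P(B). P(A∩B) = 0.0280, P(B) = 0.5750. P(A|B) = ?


P(A|B) = 0.0280/0.5750 = 0.0487

P(A|B) = 0.0487


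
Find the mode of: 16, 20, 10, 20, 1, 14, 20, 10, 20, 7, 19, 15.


Frequencies: 1:1, 7:1, 10:2, 14:1, 15:1, 16:1, 19:1, 20:4
Max frequency = 4
Mode = 20

Mode = 20


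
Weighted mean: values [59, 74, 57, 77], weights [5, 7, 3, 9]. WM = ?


Numerator = 59*5 + 74*7 + 57*3 + 77*9 = 1677
Denominator = 5 + 7 + 3 + 9 = 24
WM = 1677/24 = 69.8750

WM = 69.8750


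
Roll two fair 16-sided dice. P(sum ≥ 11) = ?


Total outcomes = 16×16 = 256
Favorable (sum ≥ 11): 211
P = 211/256 = 0.8242

P = 0.8242


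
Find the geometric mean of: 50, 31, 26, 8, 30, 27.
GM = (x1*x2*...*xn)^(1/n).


Product = 50 × 31 × 26 × 8 × 30 × 27 = 261144000
GM = 261144000^(1/6) = 25.2821

GM = 25.2821


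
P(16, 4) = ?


P(16,4) = 16!/12!
= 20922789888000/479001600
= 43680

P(16,4) = 43680


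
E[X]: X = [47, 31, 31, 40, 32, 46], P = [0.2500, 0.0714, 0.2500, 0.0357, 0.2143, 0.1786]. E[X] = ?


E[X] = 47*0.2500 + 31*0.0714 + 31*0.2500 + 40*0.0357 + 32*0.2143 + 46*0.1786
= 11.7500 + 2.2134 + 7.7500 + 1.4280 + 6.8576 + 8.2156
= 38.2146

E[X] = 38.2146


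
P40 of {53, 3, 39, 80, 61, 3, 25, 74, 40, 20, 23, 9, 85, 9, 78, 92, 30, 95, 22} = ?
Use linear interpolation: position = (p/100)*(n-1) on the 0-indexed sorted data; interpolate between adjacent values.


Sorted: 3, 3, 9, 9, 20, 22, 23, 25, 30, 39, 40, 53, 61, 74, 78, 80, 85, 92, 95
n = 19
Index = 40/100 * 18 = 7.2000
Lower = data[7] = 25, Upper = data[8] = 30
P40 = 25 + 0.2000*(5) = 26.0000

P40 = 26.0000


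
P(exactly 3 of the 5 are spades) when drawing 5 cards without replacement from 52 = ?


Hypergeometric: P(X=3) = C(13,3)·C(39,2) / C(52,5)
= 286 × 741 / 2598960
= 211926/2598960 = 0.0815

P = 0.0815


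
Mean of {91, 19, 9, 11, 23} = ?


Sum = 91 + 19 + 9 + 11 + 23 = 153
n = 5
Mean = 153/5 = 30.6000

Mean = 30.6000


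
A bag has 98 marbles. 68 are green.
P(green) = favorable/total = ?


P = 68/98 = 0.6939

P = 0.6939


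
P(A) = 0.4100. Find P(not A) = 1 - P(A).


P(not A) = 1 - 0.4100 = 0.5900

P(not A) = 0.5900


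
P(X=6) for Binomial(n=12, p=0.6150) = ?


C(12,6) = 924
p^6 = 0.054107
(1-p)^6 = 0.003257
P = 924 * 0.054107 * 0.003257 = 0.1628

P(X=6) = 0.1628


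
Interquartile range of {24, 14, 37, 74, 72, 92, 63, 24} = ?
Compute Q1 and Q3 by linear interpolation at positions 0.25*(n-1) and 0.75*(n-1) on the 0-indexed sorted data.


Sorted: 14, 24, 24, 37, 63, 72, 74, 92
Q1 (25th %ile) = 24.0000
Q3 (75th %ile) = 72.5000
IQR = 72.5000 - 24.0000 = 48.5000

IQR = 48.5000


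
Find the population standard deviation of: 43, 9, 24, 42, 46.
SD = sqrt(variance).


Mean = 32.8000
Variance = 201.3600
SD = sqrt(201.3600) = 14.1901

SD = 14.1901


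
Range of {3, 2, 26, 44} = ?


Max = 44, Min = 2
Range = 44 - 2 = 42

Range = 42


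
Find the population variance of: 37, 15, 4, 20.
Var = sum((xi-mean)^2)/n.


Mean = 19.0000
Squared deviations: 324.0000, 16.0000, 225.0000, 1.0000
Sum = 566.0000
Variance = 566.0000/4 = 141.5000

Variance = 141.5000


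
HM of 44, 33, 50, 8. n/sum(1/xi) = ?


Sum of reciprocals = 1/44 + 1/33 + 1/50 + 1/8 = 0.198030
HM = 4/0.198030 = 20.1989

HM = 20.1989


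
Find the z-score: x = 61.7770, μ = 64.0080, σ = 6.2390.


z = (61.7770 - 64.0080)/6.2390
= -2.2310/6.2390
= -0.3576

z = -0.3576


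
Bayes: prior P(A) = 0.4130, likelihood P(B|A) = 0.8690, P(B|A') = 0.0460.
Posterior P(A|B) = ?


P(B) = P(B|A)*P(A) + P(B|A')*P(A')
= 0.8690*0.4130 + 0.0460*0.5870
= 0.358897 + 0.027002 = 0.385899
P(A|B) = 0.358897/0.385899 = 0.9300

P(A|B) = 0.9300


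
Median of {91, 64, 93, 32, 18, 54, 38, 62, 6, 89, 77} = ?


Sorted: 6, 18, 32, 38, 54, 62, 64, 77, 89, 91, 93
n = 11 (odd)
Middle value = 62

Median = 62


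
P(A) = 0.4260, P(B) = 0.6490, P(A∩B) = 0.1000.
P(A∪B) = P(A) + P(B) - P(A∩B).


P(A∪B) = 0.4260 + 0.6490 - 0.1000
= 1.0750 - 0.1000
= 0.9750

P(A∪B) = 0.9750


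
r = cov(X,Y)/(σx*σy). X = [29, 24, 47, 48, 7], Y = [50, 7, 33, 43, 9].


Mean X = 31.0000, Mean Y = 28.4000
SD X = 15.323185, SD Y = 17.522557
Cov = 178.800000
r = 178.800000/(15.323185*17.522557) = 0.6659

r = 0.6659


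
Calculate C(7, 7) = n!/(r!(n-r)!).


C(7,7) = 7!/(7! × 0!)
= 5040/(5040 × 1)
= 1

C(7,7) = 1


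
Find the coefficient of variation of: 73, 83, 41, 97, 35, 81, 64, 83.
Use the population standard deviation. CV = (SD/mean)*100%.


Mean = 69.6250
SD = 20.3036
CV = (20.3036/69.6250)*100 = 29.1613%

CV = 29.1613%


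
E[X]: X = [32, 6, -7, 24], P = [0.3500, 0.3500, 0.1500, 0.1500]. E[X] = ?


E[X] = 32*0.3500 + 6*0.3500 - 7*0.1500 + 24*0.1500
= 11.2000 + 2.1000 - 1.0500 + 3.6000
= 15.8500

E[X] = 15.8500


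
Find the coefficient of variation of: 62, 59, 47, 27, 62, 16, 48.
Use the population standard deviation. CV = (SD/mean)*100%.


Mean = 45.8571
SD = 16.6770
CV = (16.6770/45.8571)*100 = 36.3673%

CV = 36.3673%


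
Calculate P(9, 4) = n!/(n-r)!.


P(9,4) = 9!/5!
= 362880/120
= 3024

P(9,4) = 3024


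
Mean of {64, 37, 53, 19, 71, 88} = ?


Sum = 64 + 37 + 53 + 19 + 71 + 88 = 332
n = 6
Mean = 332/6 = 55.3333

Mean = 55.3333


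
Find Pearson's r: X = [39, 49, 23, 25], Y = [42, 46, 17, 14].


Mean X = 34.0000, Mean Y = 29.7500
SD X = 10.630146, SD Y = 14.359230
Cov = 146.750000
r = 146.750000/(10.630146*14.359230) = 0.9614

r = 0.9614


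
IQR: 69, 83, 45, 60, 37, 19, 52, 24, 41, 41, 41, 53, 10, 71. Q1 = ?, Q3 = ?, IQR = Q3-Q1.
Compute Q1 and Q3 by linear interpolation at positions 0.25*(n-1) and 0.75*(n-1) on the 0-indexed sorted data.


Sorted: 10, 19, 24, 37, 41, 41, 41, 45, 52, 53, 60, 69, 71, 83
Q1 (25th %ile) = 38.0000
Q3 (75th %ile) = 58.2500
IQR = 58.2500 - 38.0000 = 20.2500

IQR = 20.2500


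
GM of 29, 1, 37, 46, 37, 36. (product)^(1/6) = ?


Product = 29 × 1 × 37 × 46 × 37 × 36 = 65744856
GM = 65744856^(1/6) = 20.0899

GM = 20.0899


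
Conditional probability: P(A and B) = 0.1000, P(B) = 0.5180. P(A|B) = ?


P(A|B) = 0.1000/0.5180 = 0.1931

P(A|B) = 0.1931


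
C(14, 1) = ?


C(14,1) = 14!/(1! × 13!)
= 87178291200/(1 × 6227020800)
= 14

C(14,1) = 14


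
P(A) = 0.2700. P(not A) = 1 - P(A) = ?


P(not A) = 1 - 0.2700 = 0.7300

P(not A) = 0.7300


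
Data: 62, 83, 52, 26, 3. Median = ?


Sorted: 3, 26, 52, 62, 83
n = 5 (odd)
Middle value = 52

Median = 52


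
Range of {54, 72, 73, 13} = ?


Max = 73, Min = 13
Range = 73 - 13 = 60

Range = 60


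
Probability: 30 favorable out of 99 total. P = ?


P = 30/99 = 0.3030

P = 0.3030


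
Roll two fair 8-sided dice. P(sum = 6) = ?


Total outcomes = 8×8 = 64
Favorable (sum = 6): 5
P = 5/64 = 0.0781

P = 0.0781


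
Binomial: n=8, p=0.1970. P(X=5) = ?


C(8,5) = 56
p^5 = 0.000297
(1-p)^3 = 0.517782
P = 56 * 0.000297 * 0.517782 = 0.0086

P(X=5) = 0.0086


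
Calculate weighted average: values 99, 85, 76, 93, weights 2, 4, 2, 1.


Numerator = 99*2 + 85*4 + 76*2 + 93*1 = 783
Denominator = 2 + 4 + 2 + 1 = 9
WM = 783/9 = 87.0000

WM = 87.0000


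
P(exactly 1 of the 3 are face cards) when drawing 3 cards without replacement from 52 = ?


Hypergeometric: P(X=1) = C(12,1)·C(40,2) / C(52,3)
= 12 × 780 / 22100
= 9360/22100 = 0.4235

P = 0.4235


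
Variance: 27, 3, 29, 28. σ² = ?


Mean = 21.7500
Squared deviations: 27.5625, 351.5625, 52.5625, 39.0625
Sum = 470.7500
Variance = 470.7500/4 = 117.6875

Variance = 117.6875


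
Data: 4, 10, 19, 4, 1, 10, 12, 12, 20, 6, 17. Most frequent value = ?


Frequencies: 1:1, 4:2, 6:1, 10:2, 12:2, 17:1, 19:1, 20:1
Max frequency = 2
Mode = 4, 10, 12

Mode = 4, 10, 12


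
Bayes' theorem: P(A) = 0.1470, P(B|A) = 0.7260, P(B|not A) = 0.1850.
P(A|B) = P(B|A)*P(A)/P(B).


P(B) = P(B|A)*P(A) + P(B|A')*P(A')
= 0.7260*0.1470 + 0.1850*0.8530
= 0.106722 + 0.157805 = 0.264527
P(A|B) = 0.106722/0.264527 = 0.4034

P(A|B) = 0.4034


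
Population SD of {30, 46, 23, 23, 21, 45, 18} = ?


Mean = 29.4286
Variance = 114.5306
SD = sqrt(114.5306) = 10.7019

SD = 10.7019


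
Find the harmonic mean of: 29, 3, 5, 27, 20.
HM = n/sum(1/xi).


Sum of reciprocals = 1/29 + 1/3 + 1/5 + 1/27 + 1/20 = 0.654853
HM = 5/0.654853 = 7.6353

HM = 7.6353


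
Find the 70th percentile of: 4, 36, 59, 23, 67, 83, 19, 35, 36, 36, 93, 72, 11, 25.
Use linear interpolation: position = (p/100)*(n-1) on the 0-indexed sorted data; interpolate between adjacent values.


Sorted: 4, 11, 19, 23, 25, 35, 36, 36, 36, 59, 67, 72, 83, 93
n = 14
Index = 70/100 * 13 = 9.1000
Lower = data[9] = 59, Upper = data[10] = 67
P70 = 59 + 0.1000*(8) = 59.8000

P70 = 59.8000


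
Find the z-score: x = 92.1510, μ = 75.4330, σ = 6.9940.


z = (92.1510 - 75.4330)/6.9940
= 16.7180/6.9940
= 2.3903

z = 2.3903


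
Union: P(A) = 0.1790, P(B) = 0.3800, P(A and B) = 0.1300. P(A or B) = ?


P(A∪B) = 0.1790 + 0.3800 - 0.1300
= 0.5590 - 0.1300
= 0.4290

P(A∪B) = 0.4290


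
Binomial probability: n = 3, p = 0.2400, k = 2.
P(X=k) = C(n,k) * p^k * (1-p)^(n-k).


C(3,2) = 3
p^2 = 0.057600
(1-p)^1 = 0.760000
P = 3 * 0.057600 * 0.760000 = 0.1313

P(X=2) = 0.1313


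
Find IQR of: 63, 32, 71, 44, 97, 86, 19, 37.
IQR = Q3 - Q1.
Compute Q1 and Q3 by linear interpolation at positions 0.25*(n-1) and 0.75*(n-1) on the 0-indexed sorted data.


Sorted: 19, 32, 37, 44, 63, 71, 86, 97
Q1 (25th %ile) = 35.7500
Q3 (75th %ile) = 74.7500
IQR = 74.7500 - 35.7500 = 39.0000

IQR = 39.0000


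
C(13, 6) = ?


C(13,6) = 13!/(6! × 7!)
= 6227020800/(720 × 5040)
= 1716

C(13,6) = 1716


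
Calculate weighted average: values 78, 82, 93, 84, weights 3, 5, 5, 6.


Numerator = 78*3 + 82*5 + 93*5 + 84*6 = 1613
Denominator = 3 + 5 + 5 + 6 = 19
WM = 1613/19 = 84.8947

WM = 84.8947


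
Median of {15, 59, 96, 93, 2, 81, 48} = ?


Sorted: 2, 15, 48, 59, 81, 93, 96
n = 7 (odd)
Middle value = 59

Median = 59


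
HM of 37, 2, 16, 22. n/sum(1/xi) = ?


Sum of reciprocals = 1/37 + 1/2 + 1/16 + 1/22 = 0.634982
HM = 4/0.634982 = 6.2994

HM = 6.2994


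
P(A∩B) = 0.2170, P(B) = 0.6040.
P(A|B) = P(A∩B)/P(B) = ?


P(A|B) = 0.2170/0.6040 = 0.3593

P(A|B) = 0.3593


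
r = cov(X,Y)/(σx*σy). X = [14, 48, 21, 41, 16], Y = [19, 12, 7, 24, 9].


Mean X = 28.0000, Mean Y = 14.2000
SD X = 13.841965, SD Y = 6.368673
Cov = 25.800000
r = 25.800000/(13.841965*6.368673) = 0.2927

r = 0.2927


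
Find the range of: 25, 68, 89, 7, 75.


Max = 89, Min = 7
Range = 89 - 7 = 82

Range = 82


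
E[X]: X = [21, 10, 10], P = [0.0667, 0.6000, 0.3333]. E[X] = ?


E[X] = 21*0.0667 + 10*0.6000 + 10*0.3333
= 1.4007 + 6.0000 + 3.3330
= 10.7337

E[X] = 10.7337


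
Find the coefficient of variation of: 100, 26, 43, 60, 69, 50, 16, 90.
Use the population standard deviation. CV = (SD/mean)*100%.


Mean = 56.7500
SD = 27.3347
CV = (27.3347/56.7500)*100 = 48.1669%

CV = 48.1669%


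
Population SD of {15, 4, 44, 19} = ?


Mean = 20.5000
Variance = 214.2500
SD = sqrt(214.2500) = 14.6373

SD = 14.6373


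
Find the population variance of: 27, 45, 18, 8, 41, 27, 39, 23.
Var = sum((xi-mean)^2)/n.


Mean = 28.5000
Squared deviations: 2.2500, 272.2500, 110.2500, 420.2500, 156.2500, 2.2500, 110.2500, 30.2500
Sum = 1104.0000
Variance = 1104.0000/8 = 138.0000

Variance = 138.0000


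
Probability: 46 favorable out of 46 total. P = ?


P = 46/46 = 1.0000

P = 1.0000


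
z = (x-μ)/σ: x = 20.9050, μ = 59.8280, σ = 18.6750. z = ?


z = (20.9050 - 59.8280)/18.6750
= -38.9230/18.6750
= -2.0842

z = -2.0842


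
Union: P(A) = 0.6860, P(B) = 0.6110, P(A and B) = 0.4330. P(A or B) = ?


P(A∪B) = 0.6860 + 0.6110 - 0.4330
= 1.2970 - 0.4330
= 0.8640

P(A∪B) = 0.8640


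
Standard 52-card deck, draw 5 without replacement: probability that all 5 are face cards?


P(all face cards) = (12/52) × (11/51) × (10/50) × (9/49) × (8/48)
= 0.0003

P = 0.0003


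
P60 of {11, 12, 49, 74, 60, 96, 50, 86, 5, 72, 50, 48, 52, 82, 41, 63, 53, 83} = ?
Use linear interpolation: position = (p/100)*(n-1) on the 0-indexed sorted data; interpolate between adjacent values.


Sorted: 5, 11, 12, 41, 48, 49, 50, 50, 52, 53, 60, 63, 72, 74, 82, 83, 86, 96
n = 18
Index = 60/100 * 17 = 10.2000
Lower = data[10] = 60, Upper = data[11] = 63
P60 = 60 + 0.2000*(3) = 60.6000

P60 = 60.6000


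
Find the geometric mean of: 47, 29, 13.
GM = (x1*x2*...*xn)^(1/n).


Product = 47 × 29 × 13 = 17719
GM = 17719^(1/3) = 26.0703

GM = 26.0703


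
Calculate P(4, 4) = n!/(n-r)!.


P(4,4) = 4!/0!
= 24/1
= 24

P(4,4) = 24


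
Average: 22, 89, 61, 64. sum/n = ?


Sum = 22 + 89 + 61 + 64 = 236
n = 4
Mean = 236/4 = 59.0000

Mean = 59.0000


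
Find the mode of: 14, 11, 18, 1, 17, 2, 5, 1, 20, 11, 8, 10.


Frequencies: 1:2, 2:1, 5:1, 8:1, 10:1, 11:2, 14:1, 17:1, 18:1, 20:1
Max frequency = 2
Mode = 1, 11

Mode = 1, 11


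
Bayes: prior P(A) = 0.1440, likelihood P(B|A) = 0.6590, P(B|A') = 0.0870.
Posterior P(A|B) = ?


P(B) = P(B|A)*P(A) + P(B|A')*P(A')
= 0.6590*0.1440 + 0.0870*0.8560
= 0.094896 + 0.074472 = 0.169368
P(A|B) = 0.094896/0.169368 = 0.5603

P(A|B) = 0.5603


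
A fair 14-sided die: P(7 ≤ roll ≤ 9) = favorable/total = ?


Favorable outcomes (7 ≤ roll ≤ 9): 3
Total outcomes = 14
P = 3/14 = 0.2143

P = 0.2143


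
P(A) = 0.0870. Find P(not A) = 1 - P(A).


P(not A) = 1 - 0.0870 = 0.9130

P(not A) = 0.9130


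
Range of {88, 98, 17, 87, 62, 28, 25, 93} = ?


Max = 98, Min = 17
Range = 98 - 17 = 81

Range = 81


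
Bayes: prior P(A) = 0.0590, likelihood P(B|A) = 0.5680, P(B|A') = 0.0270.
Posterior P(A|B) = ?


P(B) = P(B|A)*P(A) + P(B|A')*P(A')
= 0.5680*0.0590 + 0.0270*0.9410
= 0.033512 + 0.025407 = 0.058919
P(A|B) = 0.033512/0.058919 = 0.5688

P(A|B) = 0.5688


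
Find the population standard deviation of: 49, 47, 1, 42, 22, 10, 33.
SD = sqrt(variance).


Mean = 29.1429
Variance = 300.4082
SD = sqrt(300.4082) = 17.3323

SD = 17.3323


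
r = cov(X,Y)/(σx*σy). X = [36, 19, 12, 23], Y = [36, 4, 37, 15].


Mean X = 22.5000, Mean Y = 23.0000
SD X = 8.732125, SD Y = 14.053469
Cov = 22.750000
r = 22.750000/(8.732125*14.053469) = 0.1854

r = 0.1854


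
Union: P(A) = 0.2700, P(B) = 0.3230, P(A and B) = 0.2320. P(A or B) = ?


P(A∪B) = 0.2700 + 0.3230 - 0.2320
= 0.5930 - 0.2320
= 0.3610

P(A∪B) = 0.3610


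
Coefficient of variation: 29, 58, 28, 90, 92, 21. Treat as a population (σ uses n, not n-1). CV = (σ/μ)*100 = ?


Mean = 53.0000
SD = 29.2689
CV = (29.2689/53.0000)*100 = 55.2243%

CV = 55.2243%


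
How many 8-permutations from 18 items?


P(18,8) = 18!/10!
= 6402373705728000/3628800
= 1764322560

P(18,8) = 1764322560


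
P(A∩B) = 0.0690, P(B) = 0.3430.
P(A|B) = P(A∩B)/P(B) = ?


P(A|B) = 0.0690/0.3430 = 0.2012

P(A|B) = 0.2012


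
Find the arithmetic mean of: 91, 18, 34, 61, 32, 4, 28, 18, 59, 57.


Sum = 91 + 18 + 34 + 61 + 32 + 4 + 28 + 18 + 59 + 57 = 402
n = 10
Mean = 402/10 = 40.2000

Mean = 40.2000


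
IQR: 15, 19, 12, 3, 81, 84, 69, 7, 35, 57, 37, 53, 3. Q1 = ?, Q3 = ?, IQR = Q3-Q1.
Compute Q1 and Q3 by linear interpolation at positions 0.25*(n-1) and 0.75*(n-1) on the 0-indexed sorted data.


Sorted: 3, 3, 7, 12, 15, 19, 35, 37, 53, 57, 69, 81, 84
Q1 (25th %ile) = 12.0000
Q3 (75th %ile) = 57.0000
IQR = 57.0000 - 12.0000 = 45.0000

IQR = 45.0000


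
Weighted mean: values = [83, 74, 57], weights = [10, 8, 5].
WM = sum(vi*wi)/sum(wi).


Numerator = 83*10 + 74*8 + 57*5 = 1707
Denominator = 10 + 8 + 5 = 23
WM = 1707/23 = 74.2174

WM = 74.2174


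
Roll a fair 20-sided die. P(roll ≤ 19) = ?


Favorable outcomes (roll ≤ 19): 19
Total outcomes = 20
P = 19/20 = 0.9500

P = 0.9500


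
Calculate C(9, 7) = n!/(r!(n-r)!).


C(9,7) = 9!/(7! × 2!)
= 362880/(5040 × 2)
= 36

C(9,7) = 36


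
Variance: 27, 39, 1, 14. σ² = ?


Mean = 20.2500
Squared deviations: 45.5625, 351.5625, 370.5625, 39.0625
Sum = 806.7500
Variance = 806.7500/4 = 201.6875

Variance = 201.6875


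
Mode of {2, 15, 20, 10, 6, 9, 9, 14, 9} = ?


Frequencies: 2:1, 6:1, 9:3, 10:1, 14:1, 15:1, 20:1
Max frequency = 3
Mode = 9

Mode = 9


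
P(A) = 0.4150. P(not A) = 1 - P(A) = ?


P(not A) = 1 - 0.4150 = 0.5850

P(not A) = 0.5850


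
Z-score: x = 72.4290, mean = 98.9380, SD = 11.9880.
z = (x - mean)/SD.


z = (72.4290 - 98.9380)/11.9880
= -26.5090/11.9880
= -2.2113

z = -2.2113


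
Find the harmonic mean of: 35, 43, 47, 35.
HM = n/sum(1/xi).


Sum of reciprocals = 1/35 + 1/43 + 1/47 + 1/35 = 0.101675
HM = 4/0.101675 = 39.3409

HM = 39.3409


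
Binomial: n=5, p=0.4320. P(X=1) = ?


C(5,1) = 5
p^1 = 0.432000
(1-p)^4 = 0.104086
P = 5 * 0.432000 * 0.104086 = 0.2248

P(X=1) = 0.2248


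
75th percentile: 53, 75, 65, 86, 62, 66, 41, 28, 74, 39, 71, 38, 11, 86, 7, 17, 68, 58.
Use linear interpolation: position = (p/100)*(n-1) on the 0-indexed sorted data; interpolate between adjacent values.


Sorted: 7, 11, 17, 28, 38, 39, 41, 53, 58, 62, 65, 66, 68, 71, 74, 75, 86, 86
n = 18
Index = 75/100 * 17 = 12.7500
Lower = data[12] = 68, Upper = data[13] = 71
P75 = 68 + 0.7500*(3) = 70.2500

P75 = 70.2500


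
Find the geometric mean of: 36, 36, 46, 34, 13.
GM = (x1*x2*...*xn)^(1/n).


Product = 36 × 36 × 46 × 34 × 13 = 26350272
GM = 26350272^(1/5) = 30.4900

GM = 30.4900


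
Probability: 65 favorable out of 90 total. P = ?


P = 65/90 = 0.7222

P = 0.7222


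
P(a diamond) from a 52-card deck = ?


13 diamonds in 52 cards
P = 13/52 = 0.2500

P = 0.2500


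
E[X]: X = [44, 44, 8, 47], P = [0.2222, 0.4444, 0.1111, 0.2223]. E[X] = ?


E[X] = 44*0.2222 + 44*0.4444 + 8*0.1111 + 47*0.2223
= 9.7768 + 19.5536 + 0.8888 + 10.4481
= 40.6673

E[X] = 40.6673


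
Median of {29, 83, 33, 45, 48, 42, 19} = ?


Sorted: 19, 29, 33, 42, 45, 48, 83
n = 7 (odd)
Middle value = 42

Median = 42


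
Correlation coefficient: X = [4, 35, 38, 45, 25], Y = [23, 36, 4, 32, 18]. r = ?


Mean X = 29.4000, Mean Y = 22.6000
SD X = 14.235168, SD Y = 11.271202
Cov = 14.360000
r = 14.360000/(14.235168*11.271202) = 0.0895

r = 0.0895


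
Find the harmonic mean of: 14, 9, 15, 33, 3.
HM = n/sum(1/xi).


Sum of reciprocals = 1/14 + 1/9 + 1/15 + 1/33 + 1/3 = 0.612843
HM = 5/0.612843 = 8.1587

HM = 8.1587


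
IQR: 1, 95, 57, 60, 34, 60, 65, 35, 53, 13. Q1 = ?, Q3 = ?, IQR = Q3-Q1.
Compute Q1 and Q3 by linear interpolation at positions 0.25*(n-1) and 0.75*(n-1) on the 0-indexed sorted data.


Sorted: 1, 13, 34, 35, 53, 57, 60, 60, 65, 95
Q1 (25th %ile) = 34.2500
Q3 (75th %ile) = 60.0000
IQR = 60.0000 - 34.2500 = 25.7500

IQR = 25.7500


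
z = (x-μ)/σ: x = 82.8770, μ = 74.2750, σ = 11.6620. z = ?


z = (82.8770 - 74.2750)/11.6620
= 8.6020/11.6620
= 0.7376

z = 0.7376


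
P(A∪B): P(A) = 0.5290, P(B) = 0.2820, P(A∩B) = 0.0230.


P(A∪B) = 0.5290 + 0.2820 - 0.0230
= 0.8110 - 0.0230
= 0.7880

P(A∪B) = 0.7880


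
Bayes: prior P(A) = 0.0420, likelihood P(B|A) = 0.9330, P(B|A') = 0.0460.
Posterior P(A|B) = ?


P(B) = P(B|A)*P(A) + P(B|A')*P(A')
= 0.9330*0.0420 + 0.0460*0.9580
= 0.039186 + 0.044068 = 0.083254
P(A|B) = 0.039186/0.083254 = 0.4707

P(A|B) = 0.4707


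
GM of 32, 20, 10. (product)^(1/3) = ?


Product = 32 × 20 × 10 = 6400
GM = 6400^(1/3) = 18.5664

GM = 18.5664


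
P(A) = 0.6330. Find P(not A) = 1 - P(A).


P(not A) = 1 - 0.6330 = 0.3670

P(not A) = 0.3670
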